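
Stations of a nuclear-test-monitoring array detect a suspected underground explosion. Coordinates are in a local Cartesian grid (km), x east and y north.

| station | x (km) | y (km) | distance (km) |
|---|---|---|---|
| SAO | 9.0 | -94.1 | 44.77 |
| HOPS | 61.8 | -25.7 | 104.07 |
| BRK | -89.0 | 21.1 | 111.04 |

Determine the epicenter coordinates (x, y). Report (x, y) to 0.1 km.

(-30.7, -73.4)

Circle about each station: (x − 9.0)² + (y + 94.1)² = 44.77²; (x − 61.8)² + (y + 25.7)² = 104.07²; (x + 89.0)² + (y − 21.1)² = 111.04².
Subtracting pairs of circle equations eliminates x²+y² and gives linear equations (the radical axes):
105.6 x + 136.8 y = -13282.29
-196.0 x + 230.4 y = -10895.13
Solving the 2×2 system: x ≈ -30.7, y ≈ -73.4 km.
Check against SAO (with the unrounded x, y): √((x − 9.0)²+(y + 94.1)²) = 44.77 ≈ 44.77 km. ✓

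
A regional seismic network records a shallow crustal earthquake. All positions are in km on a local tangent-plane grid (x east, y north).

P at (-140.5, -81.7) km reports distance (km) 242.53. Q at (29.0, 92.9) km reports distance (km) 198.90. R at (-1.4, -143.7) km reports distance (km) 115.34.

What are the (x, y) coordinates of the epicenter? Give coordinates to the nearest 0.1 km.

Circle about each station: (x + 140.5)² + (y + 81.7)² = 242.53²; (x − 29.0)² + (y − 92.9)² = 198.90²; (x + 1.4)² + (y + 143.7)² = 115.34².
Subtracting the P equation from the Q and R equations removes the quadratic terms:
339.0 x + 349.2 y = 2315.86
278.2 x − 124.0 y = 39754.00
Solving the 2×2 system: x ≈ 101.8, y ≈ -92.2 km.

x ≈ 101.8 km, y ≈ -92.2 km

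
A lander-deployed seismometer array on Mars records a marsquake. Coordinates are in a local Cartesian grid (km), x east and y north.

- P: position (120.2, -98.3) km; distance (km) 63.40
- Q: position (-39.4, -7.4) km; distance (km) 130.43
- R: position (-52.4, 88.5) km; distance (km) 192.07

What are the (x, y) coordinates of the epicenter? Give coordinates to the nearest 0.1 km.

(85.4, -45.3)

Circle about each station: (x − 120.2)² + (y + 98.3)² = 63.40²; (x + 39.4)² + (y + 7.4)² = 130.43²; (x + 52.4)² + (y − 88.5)² = 192.07².
Subtracting pairs of circle equations eliminates x²+y² and gives linear equations (the radical axes):
-319.2 x + 181.8 y = -35496.23
-345.2 x + 373.6 y = -46404.24
Solving the 2×2 system: x ≈ 85.4, y ≈ -45.3 km.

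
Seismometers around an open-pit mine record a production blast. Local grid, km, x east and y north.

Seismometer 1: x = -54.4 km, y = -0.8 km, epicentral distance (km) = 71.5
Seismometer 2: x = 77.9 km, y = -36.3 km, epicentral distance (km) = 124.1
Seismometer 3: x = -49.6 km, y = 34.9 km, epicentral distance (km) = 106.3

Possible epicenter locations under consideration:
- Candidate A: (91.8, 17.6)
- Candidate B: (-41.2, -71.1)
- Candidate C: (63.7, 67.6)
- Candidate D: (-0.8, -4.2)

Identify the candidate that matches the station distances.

For each candidate, compare |candidate − station| to the reported distance:
Candidate A: residuals Seismometer 1 75.9, Seismometer 2 68.4, Seismometer 3 36.2 → max 75.9 km
Candidate B: residuals Seismometer 1 0.0, Seismometer 2 0.0, Seismometer 3 0.0 → max 0.0 km
Candidate C: residuals Seismometer 1 65.0, Seismometer 2 19.2, Seismometer 3 11.6 → max 65.0 km
Candidate D: residuals Seismometer 1 17.8, Seismometer 2 39.1, Seismometer 3 43.8 → max 43.8 km
Only Candidate B has all residuals ≈ 0.

Candidate B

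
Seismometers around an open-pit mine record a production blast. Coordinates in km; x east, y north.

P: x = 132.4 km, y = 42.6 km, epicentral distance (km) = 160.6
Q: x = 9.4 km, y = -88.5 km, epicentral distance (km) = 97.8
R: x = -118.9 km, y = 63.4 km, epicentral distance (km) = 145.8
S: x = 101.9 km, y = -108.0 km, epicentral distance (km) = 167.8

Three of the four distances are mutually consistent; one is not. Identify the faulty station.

R

Solve using three stations at a time. Using P, Q, S (subtract circle equations pairwise → linear system) gives (x, y) ≈ (-23.4, 3.6).
Distances from that point to each station vs reported:
  P: calculated 160.6 vs reported 160.6 → residual 0.0 km
  Q: calculated 97.8 vs reported 97.8 → residual 0.0 km
  R: calculated 112.7 vs reported 145.8 → residual 33.1 km
  S: calculated 167.8 vs reported 167.8 → residual 0.0 km
P, Q, S are mutually consistent (residuals ≈ 0); R is off by 33.1 km.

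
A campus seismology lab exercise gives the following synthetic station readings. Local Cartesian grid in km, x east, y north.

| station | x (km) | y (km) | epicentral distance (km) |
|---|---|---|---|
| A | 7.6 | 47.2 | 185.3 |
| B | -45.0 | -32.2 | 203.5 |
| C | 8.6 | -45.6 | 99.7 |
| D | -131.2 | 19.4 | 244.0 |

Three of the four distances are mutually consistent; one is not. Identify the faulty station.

Solve using three stations at a time. Using A, C, D (subtract circle equations pairwise → linear system) gives (x, y) ≈ (61.7, -130.1).
Distances from that point to each station vs reported:
  A: calculated 185.3 vs reported 185.3 → residual 0.0 km
  B: calculated 144.8 vs reported 203.5 → residual 58.7 km
  C: calculated 99.8 vs reported 99.7 → residual 0.1 km
  D: calculated 244.0 vs reported 244.0 → residual 0.0 km
A, C, D are mutually consistent (residuals ≈ 0); B is off by 58.7 km.

B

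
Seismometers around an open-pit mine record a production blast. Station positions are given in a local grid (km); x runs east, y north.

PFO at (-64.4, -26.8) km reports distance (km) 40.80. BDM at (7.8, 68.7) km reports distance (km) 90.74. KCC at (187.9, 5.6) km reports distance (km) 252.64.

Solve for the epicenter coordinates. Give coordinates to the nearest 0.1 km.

(-64.6, 14.0)

Circle about each station: (x + 64.4)² + (y + 26.8)² = 40.80²; (x − 7.8)² + (y − 68.7)² = 90.74²; (x − 187.9)² + (y − 5.6)² = 252.64².
Subtracting pairs of circle equations eliminates x²+y² and gives linear equations (the radical axes):
144.4 x + 191.0 y = -6654.18
504.6 x + 64.8 y = -31690.16
Solving the 2×2 system: x ≈ -64.6, y ≈ 14.0 km.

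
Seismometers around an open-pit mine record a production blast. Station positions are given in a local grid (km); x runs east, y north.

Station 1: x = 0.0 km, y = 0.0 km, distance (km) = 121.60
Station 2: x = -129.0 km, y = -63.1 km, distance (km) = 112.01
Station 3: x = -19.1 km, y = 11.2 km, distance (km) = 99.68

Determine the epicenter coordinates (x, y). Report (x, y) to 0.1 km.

Circle about each station: x² + y² = 121.60²; (x + 129.0)² + (y + 63.1)² = 112.01²; (x + 19.1)² + (y − 11.2)² = 99.68².
Subtracting pairs of circle equations eliminates x²+y² and gives linear equations (the radical axes):
-258.0 x − 126.2 y = 22862.93
-38.2 x + 22.4 y = 5340.71
Solving the 2×2 system: x ≈ -111.9, y ≈ 47.6 km.

x ≈ -111.9 km, y ≈ 47.6 km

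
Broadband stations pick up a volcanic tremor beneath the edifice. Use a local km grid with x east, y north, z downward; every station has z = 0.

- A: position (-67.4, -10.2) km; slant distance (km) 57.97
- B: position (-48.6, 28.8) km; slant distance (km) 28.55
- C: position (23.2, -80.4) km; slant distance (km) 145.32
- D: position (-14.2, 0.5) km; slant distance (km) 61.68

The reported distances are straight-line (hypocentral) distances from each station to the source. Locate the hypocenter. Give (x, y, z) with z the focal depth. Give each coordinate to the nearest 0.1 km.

(-54.0, 40.0, 25.7)

Each station gives a sphere (x−x_i)² + (y−y_i)² + z² = d_i² (stations at z=0).
Subtracting the A sphere from B and C: z² cancels, leaving linear equations in x and y:
37.6 x + 78.0 y = 1090.02
181.2 x − 140.4 y = -15401.78
Solving: x ≈ -54.001, y ≈ 40.006 km (keep extra digits for the depth step; rounded: -54.0, 40.0).
Then from the A sphere: z² = 57.97² − (x + 67.4)² − (y + 10.2)² with x = -54.001, y = 40.006, so z ≈ 25.697 ≈ 25.7 km.
Check against D (with the unrounded solution): distance 61.69 ≈ 61.68 km. ✓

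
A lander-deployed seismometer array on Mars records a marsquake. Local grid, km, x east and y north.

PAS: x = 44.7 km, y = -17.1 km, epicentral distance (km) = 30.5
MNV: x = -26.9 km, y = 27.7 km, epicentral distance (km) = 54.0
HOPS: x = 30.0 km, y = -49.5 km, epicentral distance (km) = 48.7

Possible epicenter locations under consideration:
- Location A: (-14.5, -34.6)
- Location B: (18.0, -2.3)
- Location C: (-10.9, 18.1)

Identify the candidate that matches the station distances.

Location B

For each candidate, compare |candidate − station| to the reported distance:
Location A: residuals PAS 31.2, MNV 9.5, HOPS 1.8 → max 31.2 km
Location B: residuals PAS 0.0, MNV 0.0, HOPS 0.0 → max 0.0 km
Location C: residuals PAS 35.3, MNV 35.3, HOPS 30.3 → max 35.3 km
Only Location B has all residuals ≈ 0.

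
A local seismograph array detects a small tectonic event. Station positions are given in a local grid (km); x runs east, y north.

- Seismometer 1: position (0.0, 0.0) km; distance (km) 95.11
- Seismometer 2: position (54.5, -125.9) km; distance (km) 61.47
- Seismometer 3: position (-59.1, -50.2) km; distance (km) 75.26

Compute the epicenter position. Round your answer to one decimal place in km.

Circle about each station: x² + y² = 95.11²; (x − 54.5)² + (y + 125.9)² = 61.47²; (x + 59.1)² + (y + 50.2)² = 75.26².
Subtracting the Seismometer 1 equation from the Seismometer 2 and Seismometer 3 equations removes the quadratic terms:
109.0 x − 251.8 y = 24088.41
-118.2 x − 100.4 y = 9394.69
Solving the 2×2 system: x ≈ 1.3, y ≈ -95.1 km.

1.3 km east, -95.1 km north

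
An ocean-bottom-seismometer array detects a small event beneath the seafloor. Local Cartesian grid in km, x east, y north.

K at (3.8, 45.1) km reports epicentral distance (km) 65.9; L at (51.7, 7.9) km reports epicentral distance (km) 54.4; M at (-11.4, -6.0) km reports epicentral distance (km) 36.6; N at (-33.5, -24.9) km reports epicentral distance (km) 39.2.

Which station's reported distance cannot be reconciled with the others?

Solve using three stations at a time. Using K, L, N (subtract circle equations pairwise → linear system) gives (x, y) ≈ (5.5, -20.8).
Distances from that point to each station vs reported:
  K: calculated 65.9 vs reported 65.9 → residual 0.0 km
  L: calculated 54.4 vs reported 54.4 → residual 0.0 km
  M: calculated 22.4 vs reported 36.6 → residual 14.2 km
  N: calculated 39.2 vs reported 39.2 → residual 0.0 km
K, L, N are mutually consistent (residuals ≈ 0); M is off by 14.2 km.

M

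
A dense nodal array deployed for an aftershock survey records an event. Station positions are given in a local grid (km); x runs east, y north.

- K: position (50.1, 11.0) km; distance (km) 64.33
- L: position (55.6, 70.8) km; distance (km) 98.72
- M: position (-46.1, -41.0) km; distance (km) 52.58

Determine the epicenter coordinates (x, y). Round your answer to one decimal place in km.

(-13.3, 0.1)

Circle about each station: (x − 50.1)² + (y − 11.0)² = 64.33²; (x − 55.6)² + (y − 70.8)² = 98.72²; (x + 46.1)² + (y + 41.0)² = 52.58².
Subtracting pairs of circle equations eliminates x²+y² and gives linear equations (the radical axes):
11.0 x + 119.6 y = -134.30
-192.4 x − 104.0 y = 2548.89
Solving the 2×2 system: x ≈ -13.3, y ≈ 0.1 km.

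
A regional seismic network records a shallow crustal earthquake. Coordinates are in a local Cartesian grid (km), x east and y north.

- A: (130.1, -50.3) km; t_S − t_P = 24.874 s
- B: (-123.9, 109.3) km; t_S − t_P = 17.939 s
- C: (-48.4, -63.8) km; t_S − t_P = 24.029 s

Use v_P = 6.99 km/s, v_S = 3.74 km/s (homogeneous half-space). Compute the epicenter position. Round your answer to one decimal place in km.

Distance from S−P lag: d = Δt · v_P v_S / (v_P − v_S) = Δt · (6.99·3.74)/(6.99−3.74) ≈ 8.0439·Δt.
So d_A = 200.08, d_B = 144.30, d_C = 193.29 km.
Circle about each station: (x − 130.1)² + (y + 50.3)² = 200.08²; (x + 123.9)² + (y − 109.3)² = 144.30²; (x + 48.4)² + (y + 63.8)² = 193.29².
Subtracting the A equation from the B and C equations removes the quadratic terms:
-508.0 x + 319.2 y = 27051.12
-357.0 x − 27.0 y = -10372.12
Solving the 2×2 system: x ≈ 20.2, y ≈ 116.9 km.

20.2 km east, 116.9 km north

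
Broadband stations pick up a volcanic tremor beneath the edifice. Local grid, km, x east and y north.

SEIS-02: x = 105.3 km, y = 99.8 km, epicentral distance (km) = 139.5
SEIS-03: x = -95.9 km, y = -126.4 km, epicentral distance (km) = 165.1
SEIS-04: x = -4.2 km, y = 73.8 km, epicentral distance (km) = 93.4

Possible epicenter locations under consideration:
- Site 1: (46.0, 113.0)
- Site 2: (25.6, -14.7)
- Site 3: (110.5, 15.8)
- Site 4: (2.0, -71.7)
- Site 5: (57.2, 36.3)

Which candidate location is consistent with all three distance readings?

For each candidate, compare |candidate − station| to the reported distance:
Site 1: residuals SEIS-02 78.7, SEIS-03 113.2, SEIS-04 29.7 → max 113.2 km
Site 2: residuals SEIS-02 0.0, SEIS-03 0.1, SEIS-04 0.0 → max 0.1 km
Site 3: residuals SEIS-02 55.3, SEIS-03 85.5, SEIS-04 35.1 → max 85.5 km
Site 4: residuals SEIS-02 60.7, SEIS-03 53.0, SEIS-04 52.2 → max 60.7 km
Site 5: residuals SEIS-02 59.8, SEIS-03 58.3, SEIS-04 21.5 → max 59.8 km
Only Site 2 has all residuals ≈ 0.

Site 2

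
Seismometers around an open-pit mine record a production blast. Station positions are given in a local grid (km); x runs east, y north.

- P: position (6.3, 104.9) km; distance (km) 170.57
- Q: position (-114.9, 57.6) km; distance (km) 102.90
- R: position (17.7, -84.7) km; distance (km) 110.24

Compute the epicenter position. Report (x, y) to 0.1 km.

Circle about each station: (x − 6.3)² + (y − 104.9)² = 170.57²; (x + 114.9)² + (y − 57.6)² = 102.90²; (x − 17.7)² + (y + 84.7)² = 110.24².
Subtracting the P equation from the Q and R equations removes the quadratic terms:
-242.4 x − 94.6 y = 23981.78
22.8 x − 379.2 y = 13384.95
Solving the 2×2 system: x ≈ -83.2, y ≈ -40.3 km.

x ≈ -83.2 km, y ≈ -40.3 km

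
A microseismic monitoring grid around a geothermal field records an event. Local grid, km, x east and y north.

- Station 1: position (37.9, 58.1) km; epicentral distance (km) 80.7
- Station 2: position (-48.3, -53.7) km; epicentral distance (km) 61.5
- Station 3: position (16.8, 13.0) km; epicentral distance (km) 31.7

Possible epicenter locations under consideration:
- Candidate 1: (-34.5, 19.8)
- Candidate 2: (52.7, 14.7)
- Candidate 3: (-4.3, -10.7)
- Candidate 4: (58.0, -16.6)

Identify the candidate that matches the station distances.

For each candidate, compare |candidate − station| to the reported distance:
Candidate 1: residuals Station 1 1.2, Station 2 13.3, Station 3 20.0 → max 20.0 km
Candidate 2: residuals Station 1 34.8, Station 2 60.5, Station 3 4.2 → max 60.5 km
Candidate 3: residuals Station 1 0.0, Station 2 0.0, Station 3 0.0 → max 0.0 km
Candidate 4: residuals Station 1 3.3, Station 2 51.1, Station 3 19.0 → max 51.1 km
Only Candidate 3 has all residuals ≈ 0.

Candidate 3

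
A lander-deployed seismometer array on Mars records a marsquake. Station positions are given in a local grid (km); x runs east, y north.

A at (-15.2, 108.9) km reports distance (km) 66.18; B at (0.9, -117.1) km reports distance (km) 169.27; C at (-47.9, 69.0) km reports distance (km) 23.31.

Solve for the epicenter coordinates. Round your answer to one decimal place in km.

Circle about each station: (x + 15.2)² + (y − 108.9)² = 66.18²; (x − 0.9)² + (y + 117.1)² = 169.27²; (x + 47.9)² + (y − 69.0)² = 23.31².
Subtracting the A equation from the B and C equations removes the quadratic terms:
32.2 x − 452.0 y = -22649.57
-65.4 x − 79.8 y = -1198.40
Solving the 2×2 system: x ≈ -39.4, y ≈ 47.3 km.

(-39.4, 47.3)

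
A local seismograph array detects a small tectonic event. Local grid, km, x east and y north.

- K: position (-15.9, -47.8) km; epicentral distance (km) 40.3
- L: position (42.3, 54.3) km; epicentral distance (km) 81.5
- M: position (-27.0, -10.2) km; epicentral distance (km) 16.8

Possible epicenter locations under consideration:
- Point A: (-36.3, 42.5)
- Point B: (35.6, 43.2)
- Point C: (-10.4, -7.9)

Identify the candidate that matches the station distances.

For each candidate, compare |candidate − station| to the reported distance:
Point A: residuals K 52.3, L 2.0, M 36.7 → max 52.3 km
Point B: residuals K 64.3, L 68.5, M 65.5 → max 68.5 km
Point C: residuals K 0.0, L 0.0, M 0.0 → max 0.0 km
Only Point C has all residuals ≈ 0.

Point C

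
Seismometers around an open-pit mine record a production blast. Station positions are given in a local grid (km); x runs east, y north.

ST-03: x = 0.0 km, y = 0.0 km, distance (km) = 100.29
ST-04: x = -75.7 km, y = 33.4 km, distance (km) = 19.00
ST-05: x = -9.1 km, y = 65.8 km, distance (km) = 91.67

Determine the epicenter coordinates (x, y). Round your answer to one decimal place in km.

Circle about each station: x² + y² = 100.29²; (x + 75.7)² + (y − 33.4)² = 19.00²; (x + 9.1)² + (y − 65.8)² = 91.67².
Subtracting the ST-03 equation from the ST-04 and ST-05 equations removes the quadratic terms:
-151.4 x + 66.8 y = 16543.13
-18.2 x + 131.6 y = 6067.15
Solving the 2×2 system: x ≈ -94.7, y ≈ 33.0 km.

x ≈ -94.7 km, y ≈ 33.0 km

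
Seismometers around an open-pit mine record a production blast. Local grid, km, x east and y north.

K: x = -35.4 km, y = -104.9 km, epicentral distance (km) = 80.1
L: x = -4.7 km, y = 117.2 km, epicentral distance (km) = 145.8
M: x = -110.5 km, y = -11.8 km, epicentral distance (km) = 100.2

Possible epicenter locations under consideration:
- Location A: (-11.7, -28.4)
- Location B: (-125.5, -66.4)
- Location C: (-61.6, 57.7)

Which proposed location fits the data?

Location A

For each candidate, compare |candidate − station| to the reported distance:
Location A: residuals K 0.0, L 0.0, M 0.0 → max 0.0 km
Location B: residuals K 17.9, L 74.0, M 43.6 → max 74.0 km
Location C: residuals K 84.6, L 63.5, M 15.2 → max 84.6 km
Only Location A has all residuals ≈ 0.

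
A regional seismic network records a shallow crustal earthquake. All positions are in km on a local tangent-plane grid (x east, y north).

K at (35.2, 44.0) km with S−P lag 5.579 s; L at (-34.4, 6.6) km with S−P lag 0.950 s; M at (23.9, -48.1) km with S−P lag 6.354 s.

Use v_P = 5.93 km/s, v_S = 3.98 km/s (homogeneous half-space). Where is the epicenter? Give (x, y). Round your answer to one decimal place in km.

Distance from S−P lag: d = Δt · v_P v_S / (v_P − v_S) = Δt · (5.93·3.98)/(5.93−3.98) ≈ 12.1033·Δt.
So d_K = 67.52, d_L = 11.50, d_M = 76.90 km.
Circle about each station: (x − 35.2)² + (y − 44.0)² = 67.52²; (x + 34.4)² + (y − 6.6)² = 11.50²; (x − 23.9)² + (y + 48.1)² = 76.90².
Subtracting the K equation from the L and M equations removes the quadratic terms:
-139.2 x − 74.8 y = 2478.58
-22.6 x − 184.2 y = -1644.88
Solving the 2×2 system: x ≈ -24.2, y ≈ 11.9 km.

(-24.2, 11.9)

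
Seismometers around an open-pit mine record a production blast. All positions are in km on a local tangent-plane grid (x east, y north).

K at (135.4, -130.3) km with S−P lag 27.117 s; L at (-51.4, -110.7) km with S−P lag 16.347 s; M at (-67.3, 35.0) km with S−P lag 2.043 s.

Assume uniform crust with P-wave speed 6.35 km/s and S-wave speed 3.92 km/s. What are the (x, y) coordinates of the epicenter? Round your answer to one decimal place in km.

Distance from S−P lag: d = Δt · v_P v_S / (v_P − v_S) = Δt · (6.35·3.92)/(6.35−3.92) ≈ 10.2436·Δt.
So d_K = 277.78, d_L = 167.45, d_M = 20.93 km.
Circle about each station: (x − 135.4)² + (y + 130.3)² = 277.78²; (x + 51.4)² + (y + 110.7)² = 167.45²; (x + 67.3)² + (y − 35.0)² = 20.93².
Subtracting the K equation from the L and M equations removes the quadratic terms:
-373.6 x + 39.2 y = 28707.43
-405.4 x + 330.6 y = 47166.70
Solving the 2×2 system: x ≈ -71.0, y ≈ 55.6 km.
Check against K (with the unrounded x, y): √((x − 135.4)²+(y + 130.3)²) = 277.78 ≈ 277.78 km. ✓

-71.0 km east, 55.6 km north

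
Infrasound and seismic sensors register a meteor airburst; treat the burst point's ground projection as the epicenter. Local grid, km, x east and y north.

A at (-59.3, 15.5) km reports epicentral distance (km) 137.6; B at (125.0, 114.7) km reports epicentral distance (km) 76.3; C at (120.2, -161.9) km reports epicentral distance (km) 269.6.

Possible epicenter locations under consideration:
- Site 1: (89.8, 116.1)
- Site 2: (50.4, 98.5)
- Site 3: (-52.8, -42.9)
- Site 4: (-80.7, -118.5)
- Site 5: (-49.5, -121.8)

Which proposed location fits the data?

For each candidate, compare |candidate − station| to the reported distance:
Site 1: residuals A 42.3, B 41.1, C 10.1 → max 42.3 km
Site 2: residuals A 0.0, B 0.0, C 0.0 → max 0.0 km
Site 3: residuals A 78.8, B 161.3, C 59.6 → max 161.3 km
Site 4: residuals A 1.9, B 234.7, C 64.1 → max 234.7 km
Site 5: residuals A 0.0, B 217.6, C 95.2 → max 217.6 km
Only Site 2 has all residuals ≈ 0.

Site 2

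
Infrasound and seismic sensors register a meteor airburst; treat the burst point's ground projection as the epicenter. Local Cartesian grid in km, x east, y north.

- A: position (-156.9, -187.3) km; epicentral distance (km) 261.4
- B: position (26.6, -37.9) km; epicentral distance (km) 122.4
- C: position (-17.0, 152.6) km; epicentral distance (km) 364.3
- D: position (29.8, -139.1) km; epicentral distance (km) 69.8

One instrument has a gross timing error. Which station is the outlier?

C

Solve using three stations at a time. Using A, B, D (subtract circle equations pairwise → linear system) gives (x, y) ≈ (99.4, -136.2).
Distances from that point to each station vs reported:
  A: calculated 261.4 vs reported 261.4 → residual 0.0 km
  B: calculated 122.3 vs reported 122.4 → residual 0.1 km
  C: calculated 311.4 vs reported 364.3 → residual 52.9 km
  D: calculated 69.7 vs reported 69.8 → residual 0.1 km
A, B, D are mutually consistent (residuals ≈ 0); C is off by 52.9 km.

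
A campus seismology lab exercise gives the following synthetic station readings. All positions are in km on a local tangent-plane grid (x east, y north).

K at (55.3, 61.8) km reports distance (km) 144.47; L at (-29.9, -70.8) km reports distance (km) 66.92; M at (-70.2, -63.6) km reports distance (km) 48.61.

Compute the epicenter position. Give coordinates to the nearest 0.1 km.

x ≈ -67.0 km, y ≈ -15.1 km

Circle about each station: (x − 55.3)² + (y − 61.8)² = 144.47²; (x + 29.9)² + (y + 70.8)² = 66.92²; (x + 70.2)² + (y + 63.6)² = 48.61².
Subtracting the K equation from the L and M equations removes the quadratic terms:
-170.4 x − 265.2 y = 15422.61
-251.0 x − 250.8 y = 20604.32
Solving the 2×2 system: x ≈ -67.0, y ≈ -15.1 km.
Check against K (with the unrounded x, y): √((x − 55.3)²+(y − 61.8)²) = 144.46 ≈ 144.47 km. ✓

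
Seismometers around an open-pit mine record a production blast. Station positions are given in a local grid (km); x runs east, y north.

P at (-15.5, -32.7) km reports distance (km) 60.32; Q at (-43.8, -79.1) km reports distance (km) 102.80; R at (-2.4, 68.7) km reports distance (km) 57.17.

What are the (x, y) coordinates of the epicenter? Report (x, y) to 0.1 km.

(-37.4, 23.5)

Circle about each station: (x + 15.5)² + (y + 32.7)² = 60.32²; (x + 43.8)² + (y + 79.1)² = 102.80²; (x + 2.4)² + (y − 68.7)² = 57.17².
Subtracting the P equation from the Q and R equations removes the quadratic terms:
-56.6 x − 92.8 y = -63.63
26.2 x + 202.8 y = 3786.00
Solving the 2×2 system: x ≈ -37.4, y ≈ 23.5 km.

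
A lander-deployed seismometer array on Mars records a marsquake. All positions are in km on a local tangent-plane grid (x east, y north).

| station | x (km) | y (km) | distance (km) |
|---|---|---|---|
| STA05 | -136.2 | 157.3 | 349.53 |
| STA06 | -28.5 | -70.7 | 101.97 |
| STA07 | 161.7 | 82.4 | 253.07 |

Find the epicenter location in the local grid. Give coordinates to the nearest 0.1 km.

Circle about each station: (x + 136.2)² + (y − 157.3)² = 349.53²; (x + 28.5)² + (y + 70.7)² = 101.97²; (x − 161.7)² + (y − 82.4)² = 253.07².
Subtracting pairs of circle equations eliminates x²+y² and gives linear equations (the radical axes):
215.4 x − 456.0 y = 74290.35
595.8 x − 149.8 y = 47769.72
Solving the 2×2 system: x ≈ 44.5, y ≈ -141.9 km.
Check against STA05 (with the unrounded x, y): √((x + 136.2)²+(y − 157.3)²) = 349.53 ≈ 349.53 km. ✓

(44.5, -141.9)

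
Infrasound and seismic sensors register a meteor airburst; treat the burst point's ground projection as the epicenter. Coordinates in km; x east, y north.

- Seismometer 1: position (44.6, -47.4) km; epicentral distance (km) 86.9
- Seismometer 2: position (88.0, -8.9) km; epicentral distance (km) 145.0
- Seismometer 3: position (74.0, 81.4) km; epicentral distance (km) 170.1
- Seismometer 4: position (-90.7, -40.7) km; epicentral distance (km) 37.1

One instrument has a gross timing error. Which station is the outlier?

Solve using three stations at a time. Using Seismometer 2, Seismometer 3, Seismometer 4 (subtract circle equations pairwise → linear system) gives (x, y) ≈ (-55.6, -28.7).
Distances from that point to each station vs reported:
  Seismometer 1: calculated 102.0 vs reported 86.9 → residual 15.1 km
  Seismometer 2: calculated 145.0 vs reported 145.0 → residual 0.0 km
  Seismometer 3: calculated 170.1 vs reported 170.1 → residual 0.0 km
  Seismometer 4: calculated 37.1 vs reported 37.1 → residual 0.0 km
Seismometer 2, Seismometer 3, Seismometer 4 are mutually consistent (residuals ≈ 0); Seismometer 1 is off by 15.1 km.

Seismometer 1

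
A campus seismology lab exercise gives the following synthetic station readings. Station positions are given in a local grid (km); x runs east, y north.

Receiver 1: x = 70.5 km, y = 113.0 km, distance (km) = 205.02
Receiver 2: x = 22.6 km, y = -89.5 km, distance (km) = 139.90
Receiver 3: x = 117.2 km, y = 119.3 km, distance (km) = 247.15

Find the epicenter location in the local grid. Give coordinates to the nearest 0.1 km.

(-93.0, -10.7)

Circle about each station: (x − 70.5)² + (y − 113.0)² = 205.02²; (x − 22.6)² + (y + 89.5)² = 139.90²; (x − 117.2)² + (y − 119.3)² = 247.15².
Subtracting the Receiver 1 equation from the Receiver 2 and Receiver 3 equations removes the quadratic terms:
-95.8 x − 405.0 y = 13242.95
93.4 x + 12.6 y = -8820.84
Solving the 2×2 system: x ≈ -93.0, y ≈ -10.7 km.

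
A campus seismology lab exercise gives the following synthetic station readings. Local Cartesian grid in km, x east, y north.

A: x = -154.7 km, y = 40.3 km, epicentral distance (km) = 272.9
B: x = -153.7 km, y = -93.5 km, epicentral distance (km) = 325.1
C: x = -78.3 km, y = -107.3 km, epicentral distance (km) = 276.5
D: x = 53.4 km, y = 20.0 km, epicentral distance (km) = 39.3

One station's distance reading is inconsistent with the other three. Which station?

D

Solve using three stations at a time. Using A, B, C (subtract circle equations pairwise → linear system) gives (x, y) ≈ (113.1, 92.0).
Distances from that point to each station vs reported:
  A: calculated 272.8 vs reported 272.9 → residual 0.1 km
  B: calculated 325.0 vs reported 325.1 → residual 0.1 km
  C: calculated 276.4 vs reported 276.5 → residual 0.1 km
  D: calculated 93.6 vs reported 39.3 → residual 54.3 km
A, B, C are mutually consistent (residuals ≈ 0); D is off by 54.3 km.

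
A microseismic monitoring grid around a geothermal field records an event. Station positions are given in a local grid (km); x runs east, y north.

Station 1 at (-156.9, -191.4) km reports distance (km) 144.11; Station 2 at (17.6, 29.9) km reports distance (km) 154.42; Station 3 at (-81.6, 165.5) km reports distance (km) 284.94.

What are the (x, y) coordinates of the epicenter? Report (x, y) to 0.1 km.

x ≈ -34.4 km, y ≈ -115.5 km

Circle about each station: (x + 156.9)² + (y + 191.4)² = 144.11²; (x − 17.6)² + (y − 29.9)² = 154.42²; (x + 81.6)² + (y − 165.5)² = 284.94².
Subtracting pairs of circle equations eliminates x²+y² and gives linear equations (the radical axes):
349.0 x + 442.6 y = -63125.64
150.6 x + 713.8 y = -87625.87
Solving the 2×2 system: x ≈ -34.4, y ≈ -115.5 km.
Check against Station 1 (with the unrounded x, y): √((x + 156.9)²+(y + 191.4)²) = 144.11 ≈ 144.11 km. ✓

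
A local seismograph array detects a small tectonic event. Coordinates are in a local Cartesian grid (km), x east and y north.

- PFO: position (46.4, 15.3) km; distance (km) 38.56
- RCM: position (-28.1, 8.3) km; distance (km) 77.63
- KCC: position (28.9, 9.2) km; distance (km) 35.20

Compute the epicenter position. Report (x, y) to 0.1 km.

Circle about each station: (x − 46.4)² + (y − 15.3)² = 38.56²; (x + 28.1)² + (y − 8.3)² = 77.63²; (x − 28.9)² + (y − 9.2)² = 35.20².
Subtracting the PFO equation from the RCM and KCC equations removes the quadratic terms:
-149.0 x − 14.0 y = -6068.09
-35.0 x − 12.2 y = -1219.37
Solving the 2×2 system: x ≈ 42.9, y ≈ -23.1 km.
Check against PFO (with the unrounded x, y): √((x − 46.4)²+(y − 15.3)²) = 38.58 ≈ 38.56 km. ✓

x ≈ 42.9 km, y ≈ -23.1 km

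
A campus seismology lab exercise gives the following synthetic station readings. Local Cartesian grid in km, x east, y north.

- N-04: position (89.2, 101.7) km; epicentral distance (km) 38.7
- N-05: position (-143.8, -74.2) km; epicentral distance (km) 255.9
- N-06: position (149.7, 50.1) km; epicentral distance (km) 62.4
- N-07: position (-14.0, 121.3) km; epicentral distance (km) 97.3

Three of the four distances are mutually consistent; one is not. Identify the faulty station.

N-06

Solve using three stations at a time. Using N-04, N-05, N-07 (subtract circle equations pairwise → linear system) gives (x, y) ≈ (68.2, 69.2).
Distances from that point to each station vs reported:
  N-04: calculated 38.7 vs reported 38.7 → residual 0.0 km
  N-05: calculated 255.9 vs reported 255.9 → residual 0.0 km
  N-06: calculated 83.7 vs reported 62.4 → residual 21.3 km
  N-07: calculated 97.3 vs reported 97.3 → residual 0.0 km
N-04, N-05, N-07 are mutually consistent (residuals ≈ 0); N-06 is off by 21.3 km.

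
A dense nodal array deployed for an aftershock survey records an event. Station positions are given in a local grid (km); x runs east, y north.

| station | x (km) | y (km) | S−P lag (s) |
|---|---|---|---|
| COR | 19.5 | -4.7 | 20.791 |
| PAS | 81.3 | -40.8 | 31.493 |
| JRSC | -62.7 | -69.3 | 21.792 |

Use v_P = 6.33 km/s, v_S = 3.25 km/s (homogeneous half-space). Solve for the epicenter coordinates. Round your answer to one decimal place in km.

Distance from S−P lag: d = Δt · v_P v_S / (v_P − v_S) = Δt · (6.33·3.25)/(6.33−3.25) ≈ 6.6794·Δt.
So d_COR = 138.87, d_PAS = 210.35, d_JRSC = 145.56 km.
Circle about each station: (x − 19.5)² + (y + 4.7)² = 138.87²; (x − 81.3)² + (y + 40.8)² = 210.35²; (x + 62.7)² + (y + 69.3)² = 145.56².
Subtracting pairs of circle equations eliminates x²+y² and gives linear equations (the radical axes):
123.6 x − 72.2 y = -17090.26
-164.4 x − 129.2 y = 6428.60
Solving the 2×2 system: x ≈ -96.0, y ≈ 72.4 km.

(-96.0, 72.4)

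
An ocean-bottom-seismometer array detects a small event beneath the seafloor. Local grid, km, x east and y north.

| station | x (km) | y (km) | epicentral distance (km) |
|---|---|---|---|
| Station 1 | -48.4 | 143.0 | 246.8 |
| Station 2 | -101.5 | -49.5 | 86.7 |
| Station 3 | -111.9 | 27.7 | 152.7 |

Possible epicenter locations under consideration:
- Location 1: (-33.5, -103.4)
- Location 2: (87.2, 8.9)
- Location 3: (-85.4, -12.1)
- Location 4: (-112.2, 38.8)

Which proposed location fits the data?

For each candidate, compare |candidate − station| to the reported distance:
Location 1: residuals Station 1 0.1, Station 2 0.1, Station 3 0.1 → max 0.1 km
Location 2: residuals Station 1 56.1, Station 2 110.8, Station 3 47.3 → max 110.8 km
Location 3: residuals Station 1 87.3, Station 2 46.0, Station 3 104.9 → max 104.9 km
Location 4: residuals Station 1 124.6, Station 2 2.2, Station 3 141.6 → max 141.6 km
Only Location 1 has all residuals ≈ 0.

Location 1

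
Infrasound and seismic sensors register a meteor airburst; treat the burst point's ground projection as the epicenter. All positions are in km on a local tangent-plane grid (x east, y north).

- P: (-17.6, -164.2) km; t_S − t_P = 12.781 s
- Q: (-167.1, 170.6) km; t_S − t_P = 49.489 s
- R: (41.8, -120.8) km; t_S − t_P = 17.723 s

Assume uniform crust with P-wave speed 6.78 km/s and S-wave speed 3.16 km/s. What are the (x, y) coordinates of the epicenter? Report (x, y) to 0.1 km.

(-61.5, -102.6)

Distance from S−P lag: d = Δt · v_P v_S / (v_P − v_S) = Δt · (6.78·3.16)/(6.78−3.16) ≈ 5.9185·Δt.
So d_P = 75.64, d_Q = 292.90, d_R = 104.89 km.
Circle about each station: (x + 17.6)² + (y + 164.2)² = 75.64²; (x + 167.1)² + (y − 170.6)² = 292.90²; (x − 41.8)² + (y + 120.8)² = 104.89².
Subtracting the P equation from the Q and R equations removes the quadratic terms:
-299.0 x + 669.6 y = -50313.63
118.8 x + 86.8 y = -16212.02
Solving the 2×2 system: x ≈ -61.5, y ≈ -102.6 km.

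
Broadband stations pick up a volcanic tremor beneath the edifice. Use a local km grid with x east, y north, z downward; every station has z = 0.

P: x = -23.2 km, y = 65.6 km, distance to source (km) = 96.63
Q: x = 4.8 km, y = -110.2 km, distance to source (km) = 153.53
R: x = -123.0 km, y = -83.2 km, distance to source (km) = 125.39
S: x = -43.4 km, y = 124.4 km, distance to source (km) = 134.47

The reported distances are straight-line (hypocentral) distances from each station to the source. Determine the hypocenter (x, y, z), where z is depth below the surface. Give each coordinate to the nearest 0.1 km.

Each station gives a sphere (x−x_i)² + (y−y_i)² + z² = d_i² (stations at z=0).
Subtracting the P sphere from Q and R: z² cancels, leaving linear equations in x and y:
56.0 x − 351.6 y = -6908.62
-199.6 x − 297.6 y = 10824.34
Solving: x ≈ -67.498, y ≈ 8.899 km (keep extra digits for the depth step; rounded: -67.5, 8.9).
Then from the P sphere: z² = 96.63² − (x + 23.2)² − (y − 65.6)² with x = -67.498, y = 8.899, so z ≈ 64.498 ≈ 64.5 km.

(-67.5, 8.9, 64.5)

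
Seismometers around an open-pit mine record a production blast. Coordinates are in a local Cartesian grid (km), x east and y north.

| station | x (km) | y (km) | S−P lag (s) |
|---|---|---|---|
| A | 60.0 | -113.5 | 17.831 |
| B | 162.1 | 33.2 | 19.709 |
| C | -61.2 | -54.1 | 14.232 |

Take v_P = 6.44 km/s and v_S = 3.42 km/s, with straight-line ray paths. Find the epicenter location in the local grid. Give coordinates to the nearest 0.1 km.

x ≈ 20.2 km, y ≈ 10.3 km

Distance from S−P lag: d = Δt · v_P v_S / (v_P − v_S) = Δt · (6.44·3.42)/(6.44−3.42) ≈ 7.2930·Δt.
So d_A = 130.04, d_B = 143.74, d_C = 103.79 km.
Circle about each station: (x − 60.0)² + (y + 113.5)² = 130.04²; (x − 162.1)² + (y − 33.2)² = 143.74²; (x + 61.2)² + (y + 54.1)² = 103.79².
Subtracting pairs of circle equations eliminates x²+y² and gives linear equations (the radical axes):
204.2 x + 293.4 y = 7145.61
-242.4 x + 118.8 y = -3671.96
Solving the 2×2 system: x ≈ 20.2, y ≈ 10.3 km.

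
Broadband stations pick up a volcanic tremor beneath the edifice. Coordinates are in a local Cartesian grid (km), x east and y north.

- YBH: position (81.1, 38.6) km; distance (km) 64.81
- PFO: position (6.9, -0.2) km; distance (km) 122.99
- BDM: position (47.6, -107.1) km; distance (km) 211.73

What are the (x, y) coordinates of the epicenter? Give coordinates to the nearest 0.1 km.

73.8 km east, 103.0 km north

Circle about each station: (x − 81.1)² + (y − 38.6)² = 64.81²; (x − 6.9)² + (y + 0.2)² = 122.99²; (x − 47.6)² + (y + 107.1)² = 211.73².
Subtracting pairs of circle equations eliminates x²+y² and gives linear equations (the radical axes):
-148.4 x − 77.6 y = -18945.72
-67.0 x − 291.4 y = -34960.26
Solving the 2×2 system: x ≈ 73.8, y ≈ 103.0 km.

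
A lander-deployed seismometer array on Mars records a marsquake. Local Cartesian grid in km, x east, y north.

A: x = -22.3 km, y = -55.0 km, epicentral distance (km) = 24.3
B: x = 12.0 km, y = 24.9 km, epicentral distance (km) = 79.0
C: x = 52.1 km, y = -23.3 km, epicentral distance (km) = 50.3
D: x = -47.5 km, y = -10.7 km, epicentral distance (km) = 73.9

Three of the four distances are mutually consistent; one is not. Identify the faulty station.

A

Solve using three stations at a time. Using B, C, D (subtract circle equations pairwise → linear system) gives (x, y) ≈ (12.3, -54.1).
Distances from that point to each station vs reported:
  A: calculated 34.6 vs reported 24.3 → residual 10.3 km
  B: calculated 79.0 vs reported 79.0 → residual 0.0 km
  C: calculated 50.3 vs reported 50.3 → residual 0.0 km
  D: calculated 73.9 vs reported 73.9 → residual 0.0 km
B, C, D are mutually consistent (residuals ≈ 0); A is off by 10.3 km.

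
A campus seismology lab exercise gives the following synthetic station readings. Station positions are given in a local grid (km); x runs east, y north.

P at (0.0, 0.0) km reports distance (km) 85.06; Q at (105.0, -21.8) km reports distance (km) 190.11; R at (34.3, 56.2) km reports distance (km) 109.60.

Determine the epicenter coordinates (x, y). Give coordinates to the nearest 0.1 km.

x ≈ -74.3 km, y ≈ 41.4 km

Circle about each station: x² + y² = 85.06²; (x − 105.0)² + (y + 21.8)² = 190.11²; (x − 34.3)² + (y − 56.2)² = 109.60².
Subtracting the P equation from the Q and R equations removes the quadratic terms:
210.0 x − 43.6 y = -17406.37
68.6 x + 112.4 y = -442.03
Solving the 2×2 system: x ≈ -74.3, y ≈ 41.4 km.
Check against P (with the unrounded x, y): √(x²+y²) = 85.05 ≈ 85.06 km. ✓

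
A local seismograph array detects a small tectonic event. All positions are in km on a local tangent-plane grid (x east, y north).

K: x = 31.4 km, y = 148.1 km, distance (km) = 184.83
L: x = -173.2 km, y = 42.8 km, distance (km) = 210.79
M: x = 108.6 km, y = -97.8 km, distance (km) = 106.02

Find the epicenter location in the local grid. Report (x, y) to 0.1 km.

Circle about each station: (x − 31.4)² + (y − 148.1)² = 184.83²; (x + 173.2)² + (y − 42.8)² = 210.79²; (x − 108.6)² + (y + 97.8)² = 106.02².
Subtracting the K equation from the L and M equations removes the quadratic terms:
-409.2 x − 210.6 y = -1359.79
154.4 x − 491.8 y = 21361.12
Solving the 2×2 system: x ≈ 22.1, y ≈ -36.5 km.
Check against K (with the unrounded x, y): √((x − 31.4)²+(y − 148.1)²) = 184.83 ≈ 184.83 km. ✓

x ≈ 22.1 km, y ≈ -36.5 km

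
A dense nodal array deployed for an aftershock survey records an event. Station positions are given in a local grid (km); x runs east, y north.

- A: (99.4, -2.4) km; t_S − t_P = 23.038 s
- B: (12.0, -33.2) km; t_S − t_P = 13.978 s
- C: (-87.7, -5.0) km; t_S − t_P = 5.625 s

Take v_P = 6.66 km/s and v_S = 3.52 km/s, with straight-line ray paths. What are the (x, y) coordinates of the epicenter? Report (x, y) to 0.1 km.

Distance from S−P lag: d = Δt · v_P v_S / (v_P − v_S) = Δt · (6.66·3.52)/(6.66−3.52) ≈ 7.4660·Δt.
So d_A = 172.00, d_B = 104.36, d_C = 42.00 km.
Circle about each station: (x − 99.4)² + (y + 2.4)² = 172.00²; (x − 12.0)² + (y + 33.2)² = 104.36²; (x + 87.7)² + (y + 5.0)² = 42.00².
Subtracting pairs of circle equations eliminates x²+y² and gives linear equations (the radical axes):
-174.8 x − 61.6 y = 10053.11
-374.2 x − 5.2 y = 25650.17
Solving the 2×2 system: x ≈ -69.0, y ≈ 32.6 km.
Check against A (with the unrounded x, y): √((x − 99.4)²+(y + 2.4)²) = 172.00 ≈ 172.00 km. ✓

(-69.0, 32.6)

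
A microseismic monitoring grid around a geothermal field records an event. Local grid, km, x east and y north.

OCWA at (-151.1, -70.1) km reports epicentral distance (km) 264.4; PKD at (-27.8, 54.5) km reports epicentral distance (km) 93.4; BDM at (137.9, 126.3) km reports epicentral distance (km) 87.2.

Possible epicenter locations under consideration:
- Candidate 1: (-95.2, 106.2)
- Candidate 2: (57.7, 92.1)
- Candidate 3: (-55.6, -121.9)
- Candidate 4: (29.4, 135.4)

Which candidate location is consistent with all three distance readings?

For each candidate, compare |candidate − station| to the reported distance:
Candidate 1: residuals OCWA 79.5, PKD 8.5, BDM 146.8 → max 146.8 km
Candidate 2: residuals OCWA 0.0, PKD 0.0, BDM 0.0 → max 0.0 km
Candidate 3: residuals OCWA 155.8, PKD 85.2, BDM 227.5 → max 227.5 km
Candidate 4: residuals OCWA 9.1, PKD 5.7, BDM 21.7 → max 21.7 km
Only Candidate 2 has all residuals ≈ 0.

Candidate 2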